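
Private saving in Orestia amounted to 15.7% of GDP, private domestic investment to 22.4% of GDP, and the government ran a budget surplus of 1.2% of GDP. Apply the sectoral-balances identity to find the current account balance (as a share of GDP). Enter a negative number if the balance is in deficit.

-5.5

By the sectoral-balances identity, CA = (S_private - I) + (T - G).
Private balance = 15.7 - 22.4 = -6.7
Government balance (T - G) = 1.2
CA = -6.7 + 1.2 = -5.5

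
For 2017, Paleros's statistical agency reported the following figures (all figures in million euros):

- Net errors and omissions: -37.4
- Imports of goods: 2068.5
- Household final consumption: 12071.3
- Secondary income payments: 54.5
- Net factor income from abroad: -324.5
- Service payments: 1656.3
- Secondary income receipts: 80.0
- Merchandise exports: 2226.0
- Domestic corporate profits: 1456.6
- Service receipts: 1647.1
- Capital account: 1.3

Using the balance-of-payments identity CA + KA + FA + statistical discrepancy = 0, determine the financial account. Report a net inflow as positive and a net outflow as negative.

Goods balance = 2226.0 - 2068.5 = 157.5
Services balance = 1647.1 - 1656.3 = -9.2
Trade balance (goods + services) = 157.5 + (-9.2) = 148.3
Net primary income = -324.5
Net secondary income = 80.0 - 54.5 = 25.5
Current account = 148.3 + (-324.5) + 25.5 = -150.7
Financial account = -(-150.7 + 1.3 + (-37.4)) = 186.8

186.8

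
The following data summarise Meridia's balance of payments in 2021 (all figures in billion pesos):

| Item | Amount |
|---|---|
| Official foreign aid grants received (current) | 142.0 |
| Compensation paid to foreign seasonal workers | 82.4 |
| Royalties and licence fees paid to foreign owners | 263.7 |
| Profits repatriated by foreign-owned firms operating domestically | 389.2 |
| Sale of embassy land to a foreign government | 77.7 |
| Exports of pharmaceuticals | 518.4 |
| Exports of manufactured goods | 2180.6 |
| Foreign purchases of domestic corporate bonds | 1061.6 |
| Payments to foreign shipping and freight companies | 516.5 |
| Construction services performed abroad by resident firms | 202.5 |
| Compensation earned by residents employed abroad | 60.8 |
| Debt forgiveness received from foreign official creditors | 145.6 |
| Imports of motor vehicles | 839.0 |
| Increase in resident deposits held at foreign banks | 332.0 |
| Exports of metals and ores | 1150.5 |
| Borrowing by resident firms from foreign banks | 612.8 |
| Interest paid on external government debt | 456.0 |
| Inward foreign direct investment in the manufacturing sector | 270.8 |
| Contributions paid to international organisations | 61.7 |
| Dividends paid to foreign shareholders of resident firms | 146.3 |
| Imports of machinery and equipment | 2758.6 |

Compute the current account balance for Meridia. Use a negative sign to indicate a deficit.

-1258.6

Goods: 518.4 + 1150.5 - 839.0 - 2758.6 + 2180.6 = 251.9
Services: -263.7 + 202.5 - 516.5 = -577.7
Primary income: -146.3 - 389.2 - 456.0 + 60.8 - 82.4 = -1013.1
Secondary income: -61.7 + 142.0 = 80.3
Current account = 251.9 + (-577.7) + (-1013.1) + 80.3 = -1258.6
(Excluded from the current account — capital account: sale of embassy land to a foreign government 77.7, debt forgiveness received from foreign official creditors 145.6; financial account: foreign purchases of domestic corporate bonds 1061.6, increase in resident deposits held at foreign banks 332.0, borrowing by resident firms from foreign banks 612.8, inward foreign direct investment in the manufacturing sector 270.8.)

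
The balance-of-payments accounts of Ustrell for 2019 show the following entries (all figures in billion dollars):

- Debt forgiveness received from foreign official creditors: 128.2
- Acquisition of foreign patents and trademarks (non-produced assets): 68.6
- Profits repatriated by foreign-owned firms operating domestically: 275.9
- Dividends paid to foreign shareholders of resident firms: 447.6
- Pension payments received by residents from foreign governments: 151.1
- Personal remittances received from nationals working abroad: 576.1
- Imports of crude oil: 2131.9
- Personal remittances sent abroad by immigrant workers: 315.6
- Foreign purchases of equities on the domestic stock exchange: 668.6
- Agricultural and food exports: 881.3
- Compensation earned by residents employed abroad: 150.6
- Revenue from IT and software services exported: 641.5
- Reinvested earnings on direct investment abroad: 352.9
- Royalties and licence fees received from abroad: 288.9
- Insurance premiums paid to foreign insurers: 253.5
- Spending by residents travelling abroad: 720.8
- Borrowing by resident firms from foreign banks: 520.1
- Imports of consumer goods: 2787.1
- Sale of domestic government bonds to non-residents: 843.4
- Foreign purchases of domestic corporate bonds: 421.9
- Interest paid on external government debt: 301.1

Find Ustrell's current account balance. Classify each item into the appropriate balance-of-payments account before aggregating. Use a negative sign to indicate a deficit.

Goods: 881.3 - 2131.9 - 2787.1 = -4037.7
Services: -720.8 - 253.5 + 288.9 + 641.5 = -43.9
Primary income: -447.6 + 150.6 + 352.9 - 301.1 - 275.9 = -521.1
Secondary income: 151.1 - 315.6 + 576.1 = 411.6
Current account = (-4037.7) + (-43.9) + (-521.1) + 411.6 = -4191.1
(Excluded from the current account — capital account: debt forgiveness received from foreign official creditors 128.2, acquisition of foreign patents and trademarks (non-produced assets) 68.6; financial account: foreign purchases of equities on the domestic stock exchange 668.6, borrowing by resident firms from foreign banks 520.1, sale of domestic government bonds to non-residents 843.4, foreign purchases of domestic corporate bonds 421.9.)

-4191.1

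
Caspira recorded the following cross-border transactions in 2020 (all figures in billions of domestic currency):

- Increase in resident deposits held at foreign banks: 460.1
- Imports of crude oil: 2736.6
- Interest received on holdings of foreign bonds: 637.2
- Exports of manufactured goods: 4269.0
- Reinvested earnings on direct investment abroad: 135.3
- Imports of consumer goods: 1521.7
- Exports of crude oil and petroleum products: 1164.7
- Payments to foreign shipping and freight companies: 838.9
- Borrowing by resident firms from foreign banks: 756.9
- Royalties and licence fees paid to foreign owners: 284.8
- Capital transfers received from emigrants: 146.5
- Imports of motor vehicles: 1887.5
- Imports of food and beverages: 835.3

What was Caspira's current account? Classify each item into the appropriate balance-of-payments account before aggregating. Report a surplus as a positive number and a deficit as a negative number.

Goods: -2736.6 - 835.3 - 1521.7 - 1887.5 + 1164.7 + 4269.0 = -1547.4
Services: -838.9 - 284.8 = -1123.7
Primary income: 637.2 + 135.3 = 772.5
Current account = (-1547.4) + (-1123.7) + 772.5 = -1898.6
(Excluded from the current account — financial account: increase in resident deposits held at foreign banks 460.1, borrowing by resident firms from foreign banks 756.9; capital account: capital transfers received from emigrants 146.5.)

-1898.6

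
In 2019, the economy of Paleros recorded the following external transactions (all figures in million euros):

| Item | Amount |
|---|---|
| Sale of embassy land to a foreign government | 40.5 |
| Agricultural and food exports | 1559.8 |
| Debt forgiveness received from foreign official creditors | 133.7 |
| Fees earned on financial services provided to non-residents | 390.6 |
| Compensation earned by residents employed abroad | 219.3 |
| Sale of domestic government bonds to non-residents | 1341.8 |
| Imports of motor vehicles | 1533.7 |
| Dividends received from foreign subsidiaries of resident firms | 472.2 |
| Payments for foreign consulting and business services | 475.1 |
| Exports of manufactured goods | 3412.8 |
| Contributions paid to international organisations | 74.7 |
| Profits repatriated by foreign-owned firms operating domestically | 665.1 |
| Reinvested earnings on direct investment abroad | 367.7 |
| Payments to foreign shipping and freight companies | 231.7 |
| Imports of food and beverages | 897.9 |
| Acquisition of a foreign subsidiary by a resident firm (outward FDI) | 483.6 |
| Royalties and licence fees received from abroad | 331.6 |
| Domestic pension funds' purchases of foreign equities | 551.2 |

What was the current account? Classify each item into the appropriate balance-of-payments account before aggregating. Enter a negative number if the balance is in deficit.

Goods: 3412.8 - 897.9 - 1533.7 + 1559.8 = 2541.0
Services: 390.6 - 231.7 - 475.1 + 331.6 = 15.4
Primary income: 219.3 + 367.7 - 665.1 + 472.2 = 394.1
Secondary income: -74.7
Current account = 2541.0 + 15.4 + 394.1 + (-74.7) = 2875.8
(Excluded from the current account — capital account: sale of embassy land to a foreign government 40.5, debt forgiveness received from foreign official creditors 133.7; financial account: sale of domestic government bonds to non-residents 1341.8, acquisition of a foreign subsidiary by a resident firm (outward FDI) 483.6, domestic pension funds' purchases of foreign equities 551.2.)

2875.8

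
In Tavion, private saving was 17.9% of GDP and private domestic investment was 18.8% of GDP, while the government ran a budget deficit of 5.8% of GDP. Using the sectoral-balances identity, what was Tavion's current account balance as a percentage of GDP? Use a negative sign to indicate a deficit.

-6.7

By the sectoral-balances identity, CA = (S_private - I) + (T - G).
Private balance = 17.9 - 18.8 = -0.9
Government balance (T - G) = -5.8
CA = -0.9 + (-5.8) = -6.7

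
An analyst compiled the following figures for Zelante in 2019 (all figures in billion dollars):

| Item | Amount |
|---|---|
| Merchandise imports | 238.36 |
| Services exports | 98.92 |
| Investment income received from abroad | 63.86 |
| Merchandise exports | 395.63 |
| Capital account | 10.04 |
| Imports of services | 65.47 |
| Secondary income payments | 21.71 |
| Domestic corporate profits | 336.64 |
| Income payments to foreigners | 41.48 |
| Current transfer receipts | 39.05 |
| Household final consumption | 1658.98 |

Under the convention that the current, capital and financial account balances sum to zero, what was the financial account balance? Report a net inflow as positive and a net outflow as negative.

Goods balance = 395.63 - 238.36 = 157.27
Services balance = 98.92 - 65.47 = 33.45
Trade balance (goods + services) = 157.27 + 33.45 = 190.72
Net primary income = 63.86 - 41.48 = 22.38
Net secondary income = 39.05 - 21.71 = 17.34
Current account = 190.72 + 22.38 + 17.34 = 230.44
Financial account = -(230.44 + 10.04) = -240.48

-240.48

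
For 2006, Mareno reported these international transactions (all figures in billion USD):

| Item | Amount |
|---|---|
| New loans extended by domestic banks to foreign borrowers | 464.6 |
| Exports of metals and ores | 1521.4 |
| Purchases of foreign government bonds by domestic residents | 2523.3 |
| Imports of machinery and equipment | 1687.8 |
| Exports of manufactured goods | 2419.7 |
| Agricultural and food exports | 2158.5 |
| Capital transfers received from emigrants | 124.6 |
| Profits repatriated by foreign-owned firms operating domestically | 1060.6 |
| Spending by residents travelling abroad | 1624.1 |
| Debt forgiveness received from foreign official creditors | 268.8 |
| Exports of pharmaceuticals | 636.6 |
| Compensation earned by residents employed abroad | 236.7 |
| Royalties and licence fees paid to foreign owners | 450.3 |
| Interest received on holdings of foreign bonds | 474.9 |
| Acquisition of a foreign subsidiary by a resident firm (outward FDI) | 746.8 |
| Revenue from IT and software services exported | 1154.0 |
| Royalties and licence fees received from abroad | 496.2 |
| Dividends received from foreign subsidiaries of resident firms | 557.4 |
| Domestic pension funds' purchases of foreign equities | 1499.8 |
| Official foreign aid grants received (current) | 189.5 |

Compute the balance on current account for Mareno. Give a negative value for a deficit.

5022.1

Goods: 636.6 + 2158.5 + 2419.7 - 1687.8 + 1521.4 = 5048.4
Services: -1624.1 + 1154.0 + 496.2 - 450.3 = -424.2
Primary income: 474.9 + 236.7 + 557.4 - 1060.6 = 208.4
Secondary income: 189.5
Current account = 5048.4 + (-424.2) + 208.4 + 189.5 = 5022.1
(Excluded from the current account — financial account: new loans extended by domestic banks to foreign borrowers 464.6, purchases of foreign government bonds by domestic residents 2523.3, acquisition of a foreign subsidiary by a resident firm (outward FDI) 746.8, domestic pension funds' purchases of foreign equities 1499.8; capital account: capital transfers received from emigrants 124.6, debt forgiveness received from foreign official creditors 268.8.)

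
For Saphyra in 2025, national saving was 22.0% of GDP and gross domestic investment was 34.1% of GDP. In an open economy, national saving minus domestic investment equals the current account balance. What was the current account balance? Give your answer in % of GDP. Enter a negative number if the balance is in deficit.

CA = S - I = 22.0 - 34.1 = -12.1

-12.1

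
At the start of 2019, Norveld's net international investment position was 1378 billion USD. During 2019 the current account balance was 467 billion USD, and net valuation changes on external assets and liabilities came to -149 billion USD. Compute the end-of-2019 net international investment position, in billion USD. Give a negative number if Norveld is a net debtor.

Change in NIIP = current account + net valuation change = 467 + (-149) = 318
End-of-year NIIP = 1378 + 318 = 1696

1696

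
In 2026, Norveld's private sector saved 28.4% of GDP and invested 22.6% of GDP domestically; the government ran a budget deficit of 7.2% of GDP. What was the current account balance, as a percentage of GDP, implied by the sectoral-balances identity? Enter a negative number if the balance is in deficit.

-1.4

By the sectoral-balances identity, CA = (S_private - I) + (T - G).
Private balance = 28.4 - 22.6 = 5.8
Government balance (T - G) = -7.2
CA = 5.8 + (-7.2) = -1.4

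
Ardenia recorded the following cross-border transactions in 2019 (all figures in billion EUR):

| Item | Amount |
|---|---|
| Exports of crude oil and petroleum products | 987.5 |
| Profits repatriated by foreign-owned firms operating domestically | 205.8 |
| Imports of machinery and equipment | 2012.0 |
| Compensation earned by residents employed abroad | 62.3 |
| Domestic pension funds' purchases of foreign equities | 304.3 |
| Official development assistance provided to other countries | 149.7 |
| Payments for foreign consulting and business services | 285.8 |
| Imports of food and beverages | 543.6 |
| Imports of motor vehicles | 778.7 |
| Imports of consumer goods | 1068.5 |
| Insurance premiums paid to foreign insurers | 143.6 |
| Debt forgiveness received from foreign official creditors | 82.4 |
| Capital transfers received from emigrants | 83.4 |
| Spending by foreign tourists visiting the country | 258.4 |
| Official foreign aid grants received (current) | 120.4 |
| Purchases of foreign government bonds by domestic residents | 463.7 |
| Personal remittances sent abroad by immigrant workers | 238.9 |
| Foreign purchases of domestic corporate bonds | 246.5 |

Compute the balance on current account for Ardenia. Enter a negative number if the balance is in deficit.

-3998.0

Goods: -2012.0 - 543.6 - 1068.5 + 987.5 - 778.7 = -3415.3
Services: -143.6 + 258.4 - 285.8 = -171.0
Primary income: -205.8 + 62.3 = -143.5
Secondary income: -149.7 + 120.4 - 238.9 = -268.2
Current account = (-3415.3) + (-171.0) + (-143.5) + (-268.2) = -3998.0
(Excluded from the current account — financial account: domestic pension funds' purchases of foreign equities 304.3, purchases of foreign government bonds by domestic residents 463.7, foreign purchases of domestic corporate bonds 246.5; capital account: debt forgiveness received from foreign official creditors 82.4, capital transfers received from emigrants 83.4.)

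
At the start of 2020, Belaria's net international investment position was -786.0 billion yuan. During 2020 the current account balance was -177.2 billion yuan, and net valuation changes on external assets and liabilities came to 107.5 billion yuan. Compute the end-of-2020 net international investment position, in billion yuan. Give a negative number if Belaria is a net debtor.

Change in NIIP = current account + net valuation change = -177.2 + 107.5 = -69.7
End-of-year NIIP = -786.0 + (-69.7) = -855.7

-855.7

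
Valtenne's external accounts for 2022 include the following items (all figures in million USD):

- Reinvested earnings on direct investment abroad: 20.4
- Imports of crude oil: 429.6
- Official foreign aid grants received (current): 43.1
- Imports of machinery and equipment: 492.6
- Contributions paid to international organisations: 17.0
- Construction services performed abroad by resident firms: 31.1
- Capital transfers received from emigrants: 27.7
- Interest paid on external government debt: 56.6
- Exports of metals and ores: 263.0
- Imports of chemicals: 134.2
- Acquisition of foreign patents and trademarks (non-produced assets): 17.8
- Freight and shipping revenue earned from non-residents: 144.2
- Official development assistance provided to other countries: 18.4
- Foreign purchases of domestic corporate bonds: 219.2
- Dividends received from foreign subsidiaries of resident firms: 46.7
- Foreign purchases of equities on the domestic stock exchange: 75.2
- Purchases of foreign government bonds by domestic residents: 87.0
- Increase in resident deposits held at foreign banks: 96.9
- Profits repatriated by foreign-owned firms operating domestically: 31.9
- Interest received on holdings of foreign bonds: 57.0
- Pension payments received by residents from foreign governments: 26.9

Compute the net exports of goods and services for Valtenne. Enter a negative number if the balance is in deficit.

-618.1

Goods: -429.6 - 492.6 - 134.2 + 263.0 = -793.4
Services: 31.1 + 144.2 = 175.3
Trade balance = -793.4 + 175.3 = -618.1
(Excluded from the trade balance — primary income: reinvested earnings on direct investment abroad 20.4, interest paid on external government debt 56.6, dividends received from foreign subsidiaries of resident firms 46.7, profits repatriated by foreign-owned firms operating domestically 31.9, interest received on holdings of foreign bonds 57.0; secondary income: official foreign aid grants received (current) 43.1, contributions paid to international organisations 17.0, official development assistance provided to other countries 18.4, pension payments received by residents from foreign governments 26.9; capital account: capital transfers received from emigrants 27.7, acquisition of foreign patents and trademarks (non-produced assets) 17.8; financial account: foreign purchases of domestic corporate bonds 219.2, foreign purchases of equities on the domestic stock exchange 75.2, purchases of foreign government bonds by domestic residents 87.0, increase in resident deposits held at foreign banks 96.9.)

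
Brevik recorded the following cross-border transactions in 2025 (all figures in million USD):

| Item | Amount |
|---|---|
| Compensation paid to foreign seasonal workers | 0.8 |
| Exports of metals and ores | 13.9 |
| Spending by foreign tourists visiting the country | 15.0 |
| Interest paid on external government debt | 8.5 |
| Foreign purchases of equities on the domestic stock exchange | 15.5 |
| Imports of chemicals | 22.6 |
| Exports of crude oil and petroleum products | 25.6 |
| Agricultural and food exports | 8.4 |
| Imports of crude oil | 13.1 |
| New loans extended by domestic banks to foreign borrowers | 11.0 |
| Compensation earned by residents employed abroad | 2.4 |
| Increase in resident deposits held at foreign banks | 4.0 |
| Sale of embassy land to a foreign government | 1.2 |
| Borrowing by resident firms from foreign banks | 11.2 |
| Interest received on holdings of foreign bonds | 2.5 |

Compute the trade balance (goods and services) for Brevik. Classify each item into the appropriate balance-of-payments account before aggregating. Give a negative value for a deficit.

Goods: 8.4 + 25.6 - 22.6 + 13.9 - 13.1 = 12.2
Services: 15.0
Trade balance = 12.2 + 15.0 = 27.2
(Excluded from the trade balance — primary income: compensation paid to foreign seasonal workers 0.8, interest paid on external government debt 8.5, compensation earned by residents employed abroad 2.4, interest received on holdings of foreign bonds 2.5; financial account: foreign purchases of equities on the domestic stock exchange 15.5, new loans extended by domestic banks to foreign borrowers 11.0, increase in resident deposits held at foreign banks 4.0, borrowing by resident firms from foreign banks 11.2; capital account: sale of embassy land to a foreign government 1.2.)

27.2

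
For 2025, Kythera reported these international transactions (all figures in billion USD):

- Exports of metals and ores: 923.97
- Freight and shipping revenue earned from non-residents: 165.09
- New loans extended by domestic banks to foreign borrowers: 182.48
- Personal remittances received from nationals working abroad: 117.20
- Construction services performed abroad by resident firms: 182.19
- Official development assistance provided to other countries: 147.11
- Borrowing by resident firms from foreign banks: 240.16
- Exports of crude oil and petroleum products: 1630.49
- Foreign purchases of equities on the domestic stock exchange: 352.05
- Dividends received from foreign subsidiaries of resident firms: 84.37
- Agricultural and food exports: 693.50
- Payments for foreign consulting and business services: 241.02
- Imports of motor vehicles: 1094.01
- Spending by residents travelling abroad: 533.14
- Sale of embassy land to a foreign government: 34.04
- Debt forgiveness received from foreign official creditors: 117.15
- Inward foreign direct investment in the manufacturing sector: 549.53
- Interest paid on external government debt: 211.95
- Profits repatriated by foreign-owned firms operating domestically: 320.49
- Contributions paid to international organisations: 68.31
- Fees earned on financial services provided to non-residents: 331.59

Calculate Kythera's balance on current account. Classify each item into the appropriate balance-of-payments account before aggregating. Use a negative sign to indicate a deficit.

Goods: 693.50 + 1630.49 + 923.97 - 1094.01 = 2153.95
Services: 331.59 - 533.14 - 241.02 + 182.19 + 165.09 = -95.29
Primary income: 84.37 - 211.95 - 320.49 = -448.07
Secondary income: -147.11 - 68.31 + 117.20 = -98.22
Current account = 2153.95 + (-95.29) + (-448.07) + (-98.22) = 1512.37
(Excluded from the current account — financial account: new loans extended by domestic banks to foreign borrowers 182.48, borrowing by resident firms from foreign banks 240.16, foreign purchases of equities on the domestic stock exchange 352.05, inward foreign direct investment in the manufacturing sector 549.53; capital account: sale of embassy land to a foreign government 34.04, debt forgiveness received from foreign official creditors 117.15.)

1512.37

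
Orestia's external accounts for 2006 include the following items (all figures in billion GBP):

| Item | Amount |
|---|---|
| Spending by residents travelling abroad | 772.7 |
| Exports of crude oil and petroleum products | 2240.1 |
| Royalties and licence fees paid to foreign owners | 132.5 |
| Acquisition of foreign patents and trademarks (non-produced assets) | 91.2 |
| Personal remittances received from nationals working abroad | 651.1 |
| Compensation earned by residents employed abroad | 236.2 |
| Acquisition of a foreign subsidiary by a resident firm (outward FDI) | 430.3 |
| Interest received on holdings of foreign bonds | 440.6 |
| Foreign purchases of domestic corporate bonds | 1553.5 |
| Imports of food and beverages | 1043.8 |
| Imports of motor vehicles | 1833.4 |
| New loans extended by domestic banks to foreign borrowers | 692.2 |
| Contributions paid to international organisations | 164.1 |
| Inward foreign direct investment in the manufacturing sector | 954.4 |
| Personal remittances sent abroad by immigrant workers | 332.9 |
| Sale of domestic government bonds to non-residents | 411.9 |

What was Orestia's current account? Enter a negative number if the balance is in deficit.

-711.4

Goods: -1833.4 + 2240.1 - 1043.8 = -637.1
Services: -772.7 - 132.5 = -905.2
Primary income: 236.2 + 440.6 = 676.8
Secondary income: -332.9 - 164.1 + 651.1 = 154.1
Current account = (-637.1) + (-905.2) + 676.8 + 154.1 = -711.4
(Excluded from the current account — capital account: acquisition of foreign patents and trademarks (non-produced assets) 91.2; financial account: acquisition of a foreign subsidiary by a resident firm (outward FDI) 430.3, foreign purchases of domestic corporate bonds 1553.5, new loans extended by domestic banks to foreign borrowers 692.2, inward foreign direct investment in the manufacturing sector 954.4, sale of domestic government bonds to non-residents 411.9.)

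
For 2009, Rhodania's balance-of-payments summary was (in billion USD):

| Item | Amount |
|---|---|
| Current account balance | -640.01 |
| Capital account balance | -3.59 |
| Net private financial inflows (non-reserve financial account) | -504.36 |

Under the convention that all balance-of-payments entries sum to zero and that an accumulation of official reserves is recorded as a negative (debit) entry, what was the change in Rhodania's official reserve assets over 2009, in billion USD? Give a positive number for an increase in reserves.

-1147.96

Official reserve transactions balance = -((-640.01) + (-3.59) + (-504.36)) = 1147.96
An accumulation of reserves is recorded as a debit (negative entry), so the change in the stock of reserves is the negative of that balance.
Change in official reserves = -(1147.96) = -1147.96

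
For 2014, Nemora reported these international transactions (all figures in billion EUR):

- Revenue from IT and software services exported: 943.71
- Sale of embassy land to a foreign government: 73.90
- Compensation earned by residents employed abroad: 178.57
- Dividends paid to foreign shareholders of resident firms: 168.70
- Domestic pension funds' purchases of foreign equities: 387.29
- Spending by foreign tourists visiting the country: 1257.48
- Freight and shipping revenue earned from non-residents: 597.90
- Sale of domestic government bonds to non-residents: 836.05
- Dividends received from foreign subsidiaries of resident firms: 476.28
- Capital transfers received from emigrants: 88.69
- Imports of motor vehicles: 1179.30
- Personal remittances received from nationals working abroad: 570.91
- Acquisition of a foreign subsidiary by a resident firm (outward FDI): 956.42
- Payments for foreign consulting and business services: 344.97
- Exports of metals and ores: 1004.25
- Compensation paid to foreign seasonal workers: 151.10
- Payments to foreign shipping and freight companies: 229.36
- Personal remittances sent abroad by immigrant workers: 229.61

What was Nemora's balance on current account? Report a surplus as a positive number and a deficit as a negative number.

Goods: 1004.25 - 1179.30 = -175.05
Services: -229.36 + 943.71 + 1257.48 + 597.90 - 344.97 = 2224.76
Primary income: 178.57 - 151.10 + 476.28 - 168.70 = 335.05
Secondary income: -229.61 + 570.91 = 341.30
Current account = (-175.05) + 2224.76 + 335.05 + 341.30 = 2726.06
(Excluded from the current account — capital account: sale of embassy land to a foreign government 73.90, capital transfers received from emigrants 88.69; financial account: domestic pension funds' purchases of foreign equities 387.29, sale of domestic government bonds to non-residents 836.05, acquisition of a foreign subsidiary by a resident firm (outward FDI) 956.42.)

2726.06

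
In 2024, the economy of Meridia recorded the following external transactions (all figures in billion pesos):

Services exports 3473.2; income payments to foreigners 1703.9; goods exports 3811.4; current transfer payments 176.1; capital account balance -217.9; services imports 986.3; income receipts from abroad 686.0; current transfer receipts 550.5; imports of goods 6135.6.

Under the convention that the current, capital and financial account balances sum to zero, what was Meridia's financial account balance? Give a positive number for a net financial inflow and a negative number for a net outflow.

698.7

Goods balance = 3811.4 - 6135.6 = -2324.2
Services balance = 3473.2 - 986.3 = 2486.9
Trade balance (goods + services) = -2324.2 + 2486.9 = 162.7
Net primary income = 686.0 - 1703.9 = -1017.9
Net secondary income = 550.5 - 176.1 = 374.4
Current account = 162.7 + (-1017.9) + 374.4 = -480.8
Financial account = -(-480.8 + (-217.9)) = 698.7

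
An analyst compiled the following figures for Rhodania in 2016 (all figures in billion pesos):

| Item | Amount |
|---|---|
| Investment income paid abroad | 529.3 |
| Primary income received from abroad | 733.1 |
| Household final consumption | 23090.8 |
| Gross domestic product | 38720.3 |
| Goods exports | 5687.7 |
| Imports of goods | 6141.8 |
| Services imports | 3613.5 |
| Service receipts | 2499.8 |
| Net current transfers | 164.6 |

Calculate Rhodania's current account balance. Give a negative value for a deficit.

-1199.4

Goods balance = 5687.7 - 6141.8 = -454.1
Services balance = 2499.8 - 3613.5 = -1113.7
Trade balance (goods + services) = -454.1 + (-1113.7) = -1567.8
Net primary income = 733.1 - 529.3 = 203.8
Net secondary income = 164.6
Current account = -1567.8 + 203.8 + 164.6 = -1199.4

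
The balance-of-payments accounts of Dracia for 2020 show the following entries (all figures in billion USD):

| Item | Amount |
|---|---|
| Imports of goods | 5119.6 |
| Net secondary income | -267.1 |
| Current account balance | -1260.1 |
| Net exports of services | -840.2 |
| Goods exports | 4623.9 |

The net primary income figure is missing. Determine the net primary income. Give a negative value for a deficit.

342.9

Current account = goods balance + services balance + net primary income + net secondary income
Sum of the known components = -1603.0
Net primary income = CA - (known components) = -1260.1 - (-1603.0) = 342.9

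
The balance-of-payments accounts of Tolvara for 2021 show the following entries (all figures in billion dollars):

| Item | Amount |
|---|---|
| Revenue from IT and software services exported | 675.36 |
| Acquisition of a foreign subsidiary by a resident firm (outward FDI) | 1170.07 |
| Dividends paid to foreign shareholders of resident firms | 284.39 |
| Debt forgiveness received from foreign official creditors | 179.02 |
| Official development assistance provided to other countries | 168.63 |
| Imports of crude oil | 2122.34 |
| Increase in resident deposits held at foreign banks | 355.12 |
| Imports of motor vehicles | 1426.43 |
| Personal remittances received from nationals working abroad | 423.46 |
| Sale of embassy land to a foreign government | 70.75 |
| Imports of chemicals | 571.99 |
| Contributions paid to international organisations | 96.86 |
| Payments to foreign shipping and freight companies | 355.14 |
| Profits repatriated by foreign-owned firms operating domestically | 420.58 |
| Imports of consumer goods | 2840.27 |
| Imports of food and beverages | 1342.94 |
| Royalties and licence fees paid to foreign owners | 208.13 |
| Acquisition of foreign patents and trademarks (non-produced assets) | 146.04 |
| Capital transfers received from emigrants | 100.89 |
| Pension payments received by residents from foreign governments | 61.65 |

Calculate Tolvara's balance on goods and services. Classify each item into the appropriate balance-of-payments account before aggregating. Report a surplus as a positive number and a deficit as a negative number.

-8191.88

Goods: -571.99 - 1426.43 - 2840.27 - 1342.94 - 2122.34 = -8303.97
Services: -355.14 - 208.13 + 675.36 = 112.09
Trade balance = -8303.97 + 112.09 = -8191.88
(Excluded from the trade balance — financial account: acquisition of a foreign subsidiary by a resident firm (outward FDI) 1170.07, increase in resident deposits held at foreign banks 355.12; primary income: dividends paid to foreign shareholders of resident firms 284.39, profits repatriated by foreign-owned firms operating domestically 420.58; capital account: debt forgiveness received from foreign official creditors 179.02, sale of embassy land to a foreign government 70.75, acquisition of foreign patents and trademarks (non-produced assets) 146.04, capital transfers received from emigrants 100.89; secondary income: official development assistance provided to other countries 168.63, personal remittances received from nationals working abroad 423.46, contributions paid to international organisations 96.86, pension payments received by residents from foreign governments 61.65.)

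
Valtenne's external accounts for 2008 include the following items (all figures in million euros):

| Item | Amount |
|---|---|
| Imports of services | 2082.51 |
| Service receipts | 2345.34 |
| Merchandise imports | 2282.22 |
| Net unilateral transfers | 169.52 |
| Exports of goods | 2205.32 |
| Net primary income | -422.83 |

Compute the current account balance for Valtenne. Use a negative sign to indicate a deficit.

-67.38

Goods balance = 2205.32 - 2282.22 = -76.90
Services balance = 2345.34 - 2082.51 = 262.83
Trade balance (goods + services) = -76.90 + 262.83 = 185.93
Net primary income = -422.83
Net secondary income = 169.52
Current account = 185.93 + (-422.83) + 169.52 = -67.38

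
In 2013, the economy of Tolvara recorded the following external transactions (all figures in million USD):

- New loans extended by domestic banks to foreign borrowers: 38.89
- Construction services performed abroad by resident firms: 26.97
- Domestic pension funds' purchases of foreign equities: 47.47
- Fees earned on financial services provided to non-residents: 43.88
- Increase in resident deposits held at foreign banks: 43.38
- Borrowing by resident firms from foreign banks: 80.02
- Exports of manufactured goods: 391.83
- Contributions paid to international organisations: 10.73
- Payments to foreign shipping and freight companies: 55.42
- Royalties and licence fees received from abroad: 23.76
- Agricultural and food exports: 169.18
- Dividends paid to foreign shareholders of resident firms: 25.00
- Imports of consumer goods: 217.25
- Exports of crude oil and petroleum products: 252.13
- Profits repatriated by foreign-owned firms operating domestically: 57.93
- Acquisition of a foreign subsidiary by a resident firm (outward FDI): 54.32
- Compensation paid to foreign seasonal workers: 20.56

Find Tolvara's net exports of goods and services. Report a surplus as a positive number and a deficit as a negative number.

635.08

Goods: 391.83 + 169.18 - 217.25 + 252.13 = 595.89
Services: 23.76 + 43.88 - 55.42 + 26.97 = 39.19
Trade balance = 595.89 + 39.19 = 635.08
(Excluded from the trade balance — financial account: new loans extended by domestic banks to foreign borrowers 38.89, domestic pension funds' purchases of foreign equities 47.47, increase in resident deposits held at foreign banks 43.38, borrowing by resident firms from foreign banks 80.02, acquisition of a foreign subsidiary by a resident firm (outward FDI) 54.32; secondary income: contributions paid to international organisations 10.73; primary income: dividends paid to foreign shareholders of resident firms 25.00, profits repatriated by foreign-owned firms operating domestically 57.93, compensation paid to foreign seasonal workers 20.56.)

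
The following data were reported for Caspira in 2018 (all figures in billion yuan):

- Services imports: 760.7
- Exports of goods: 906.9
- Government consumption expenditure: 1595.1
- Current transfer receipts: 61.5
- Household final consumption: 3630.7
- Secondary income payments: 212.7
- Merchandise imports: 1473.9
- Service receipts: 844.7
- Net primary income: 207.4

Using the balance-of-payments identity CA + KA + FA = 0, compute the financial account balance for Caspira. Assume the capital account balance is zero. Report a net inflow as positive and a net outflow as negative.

Goods balance = 906.9 - 1473.9 = -567.0
Services balance = 844.7 - 760.7 = 84.0
Trade balance (goods + services) = -567.0 + 84.0 = -483.0
Net primary income = 207.4
Net secondary income = 61.5 - 212.7 = -151.2
Current account = -483.0 + 207.4 + (-151.2) = -426.8
Financial account = -(-426.8) = 426.8

426.8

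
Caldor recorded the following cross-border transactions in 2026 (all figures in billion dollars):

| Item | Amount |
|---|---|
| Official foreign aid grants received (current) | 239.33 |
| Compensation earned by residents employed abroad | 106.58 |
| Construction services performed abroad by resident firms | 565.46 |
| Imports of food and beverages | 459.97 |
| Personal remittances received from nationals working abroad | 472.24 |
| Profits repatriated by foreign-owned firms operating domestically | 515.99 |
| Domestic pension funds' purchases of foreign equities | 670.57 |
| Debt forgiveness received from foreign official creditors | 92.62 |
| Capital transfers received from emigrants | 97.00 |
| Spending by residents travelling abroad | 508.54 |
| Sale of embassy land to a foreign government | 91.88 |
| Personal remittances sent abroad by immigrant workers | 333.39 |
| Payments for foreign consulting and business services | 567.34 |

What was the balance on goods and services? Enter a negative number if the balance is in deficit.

Goods: -459.97
Services: 565.46 - 567.34 - 508.54 = -510.42
Trade balance = -459.97 + (-510.42) = -970.39
(Excluded from the trade balance — secondary income: official foreign aid grants received (current) 239.33, personal remittances received from nationals working abroad 472.24, personal remittances sent abroad by immigrant workers 333.39; primary income: compensation earned by residents employed abroad 106.58, profits repatriated by foreign-owned firms operating domestically 515.99; financial account: domestic pension funds' purchases of foreign equities 670.57; capital account: debt forgiveness received from foreign official creditors 92.62, capital transfers received from emigrants 97.00, sale of embassy land to a foreign government 91.88.)

-970.39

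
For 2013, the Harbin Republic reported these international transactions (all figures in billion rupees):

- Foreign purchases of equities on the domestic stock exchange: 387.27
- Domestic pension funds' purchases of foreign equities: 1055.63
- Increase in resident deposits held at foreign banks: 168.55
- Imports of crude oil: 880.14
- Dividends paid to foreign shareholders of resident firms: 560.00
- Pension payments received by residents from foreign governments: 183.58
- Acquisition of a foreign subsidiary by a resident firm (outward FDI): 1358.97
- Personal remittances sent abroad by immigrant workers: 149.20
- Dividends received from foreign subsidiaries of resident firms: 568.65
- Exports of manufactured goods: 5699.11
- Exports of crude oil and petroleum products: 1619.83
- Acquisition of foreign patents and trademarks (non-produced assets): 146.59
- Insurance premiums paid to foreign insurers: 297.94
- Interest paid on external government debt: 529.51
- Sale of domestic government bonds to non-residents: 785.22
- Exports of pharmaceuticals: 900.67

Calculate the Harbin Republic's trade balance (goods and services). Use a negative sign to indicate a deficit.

Goods: 1619.83 - 880.14 + 900.67 + 5699.11 = 7339.47
Services: -297.94
Trade balance = 7339.47 + (-297.94) = 7041.53
(Excluded from the trade balance — financial account: foreign purchases of equities on the domestic stock exchange 387.27, domestic pension funds' purchases of foreign equities 1055.63, increase in resident deposits held at foreign banks 168.55, acquisition of a foreign subsidiary by a resident firm (outward FDI) 1358.97, sale of domestic government bonds to non-residents 785.22; primary income: dividends paid to foreign shareholders of resident firms 560.00, dividends received from foreign subsidiaries of resident firms 568.65, interest paid on external government debt 529.51; secondary income: pension payments received by residents from foreign governments 183.58, personal remittances sent abroad by immigrant workers 149.20; capital account: acquisition of foreign patents and trademarks (non-produced assets) 146.59.)

7041.53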